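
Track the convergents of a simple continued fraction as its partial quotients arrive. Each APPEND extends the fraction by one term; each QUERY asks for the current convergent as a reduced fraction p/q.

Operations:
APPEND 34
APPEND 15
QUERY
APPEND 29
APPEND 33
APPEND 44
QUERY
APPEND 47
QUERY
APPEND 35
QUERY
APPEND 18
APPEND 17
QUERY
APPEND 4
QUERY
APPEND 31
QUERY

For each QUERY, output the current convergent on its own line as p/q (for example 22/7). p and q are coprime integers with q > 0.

APPEND 34: p_0 = 34·1 + 0 = 34, q_0 = 34·0 + 1 = 1 → 34/1
APPEND 15: p_1 = 15·34 + 1 = 511, q_1 = 15·1 + 0 = 15 → 511/15
APPEND 29: p_2 = 29·511 + 34 = 14853, q_2 = 29·15 + 1 = 436 → 14853/436
APPEND 33: p_3 = 33·14853 + 511 = 490660, q_3 = 33·436 + 15 = 14403 → 490660/14403
APPEND 44: p_4 = 44·490660 + 14853 = 21603893, q_4 = 44·14403 + 436 = 634168 → 21603893/634168
APPEND 47: p_5 = 47·21603893 + 490660 = 1015873631, q_5 = 47·634168 + 14403 = 29820299 → 1015873631/29820299
APPEND 35: p_6 = 35·1015873631 + 21603893 = 35577180978, q_6 = 35·29820299 + 634168 = 1044344633 → 35577180978/1044344633
APPEND 18: p_7 = 18·35577180978 + 1015873631 = 641405131235, q_7 = 18·1044344633 + 29820299 = 18828023693 → 641405131235/18828023693
APPEND 17: p_8 = 17·641405131235 + 35577180978 = 10939464411973, q_8 = 17·18828023693 + 1044344633 = 321120747414 → 10939464411973/321120747414
APPEND 4: p_9 = 4·10939464411973 + 641405131235 = 44399262779127, q_9 = 4·321120747414 + 18828023693 = 1303311013349 → 44399262779127/1303311013349
APPEND 31: p_10 = 31·44399262779127 + 10939464411973 = 1387316610564910, q_10 = 31·1303311013349 + 321120747414 = 40723762161233 → 1387316610564910/40723762161233

511/15
21603893/634168
1015873631/29820299
35577180978/1044344633
10939464411973/321120747414
44399262779127/1303311013349
1387316610564910/40723762161233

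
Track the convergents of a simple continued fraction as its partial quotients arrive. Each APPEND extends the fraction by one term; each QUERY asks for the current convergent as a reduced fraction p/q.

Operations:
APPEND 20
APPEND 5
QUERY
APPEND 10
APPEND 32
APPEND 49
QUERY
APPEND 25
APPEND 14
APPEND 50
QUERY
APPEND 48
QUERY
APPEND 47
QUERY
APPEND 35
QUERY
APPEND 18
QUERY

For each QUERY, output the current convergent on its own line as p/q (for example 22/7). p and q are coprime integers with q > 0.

APPEND 20: p_0 = 20·1 + 0 = 20, q_0 = 20·0 + 1 = 1 → 20/1
APPEND 5: p_1 = 5·20 + 1 = 101, q_1 = 5·1 + 0 = 5 → 101/5
APPEND 10: p_2 = 10·101 + 20 = 1030, q_2 = 10·5 + 1 = 51 → 1030/51
APPEND 32: p_3 = 32·1030 + 101 = 33061, q_3 = 32·51 + 5 = 1637 → 33061/1637
APPEND 49: p_4 = 49·33061 + 1030 = 1621019, q_4 = 49·1637 + 51 = 80264 → 1621019/80264
APPEND 25: p_5 = 25·1621019 + 33061 = 40558536, q_5 = 25·80264 + 1637 = 2008237 → 40558536/2008237
APPEND 14: p_6 = 14·40558536 + 1621019 = 569440523, q_6 = 14·2008237 + 80264 = 28195582 → 569440523/28195582
APPEND 50: p_7 = 50·569440523 + 40558536 = 28512584686, q_7 = 50·28195582 + 2008237 = 1411787337 → 28512584686/1411787337
APPEND 48: p_8 = 48·28512584686 + 569440523 = 1369173505451, q_8 = 48·1411787337 + 28195582 = 67793987758 → 1369173505451/67793987758
APPEND 47: p_9 = 47·1369173505451 + 28512584686 = 64379667340883, q_9 = 47·67793987758 + 1411787337 = 3187729211963 → 64379667340883/3187729211963
APPEND 35: p_10 = 35·64379667340883 + 1369173505451 = 2254657530436356, q_10 = 35·3187729211963 + 67793987758 = 111638316406463 → 2254657530436356/111638316406463
APPEND 18: p_11 = 18·2254657530436356 + 64379667340883 = 40648215215195291, q_11 = 18·111638316406463 + 3187729211963 = 2012677424528297 → 40648215215195291/2012677424528297

101/5
1621019/80264
28512584686/1411787337
1369173505451/67793987758
64379667340883/3187729211963
2254657530436356/111638316406463
40648215215195291/2012677424528297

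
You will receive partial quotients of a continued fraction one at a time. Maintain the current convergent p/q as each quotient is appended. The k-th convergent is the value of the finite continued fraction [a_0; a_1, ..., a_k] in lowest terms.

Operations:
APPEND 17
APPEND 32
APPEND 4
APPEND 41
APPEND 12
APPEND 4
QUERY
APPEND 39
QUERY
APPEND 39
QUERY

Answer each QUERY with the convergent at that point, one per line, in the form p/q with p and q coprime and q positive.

APPEND 17: p_0 = 17·1 + 0 = 17, q_0 = 17·0 + 1 = 1 → 17/1
APPEND 32: p_1 = 32·17 + 1 = 545, q_1 = 32·1 + 0 = 32 → 545/32
APPEND 4: p_2 = 4·545 + 17 = 2197, q_2 = 4·32 + 1 = 129 → 2197/129
APPEND 41: p_3 = 41·2197 + 545 = 90622, q_3 = 41·129 + 32 = 5321 → 90622/5321
APPEND 12: p_4 = 12·90622 + 2197 = 1089661, q_4 = 12·5321 + 129 = 63981 → 1089661/63981
APPEND 4: p_5 = 4·1089661 + 90622 = 4449266, q_5 = 4·63981 + 5321 = 261245 → 4449266/261245
APPEND 39: p_6 = 39·4449266 + 1089661 = 174611035, q_6 = 39·261245 + 63981 = 10252536 → 174611035/10252536
APPEND 39: p_7 = 39·174611035 + 4449266 = 6814279631, q_7 = 39·10252536 + 261245 = 400110149 → 6814279631/400110149

4449266/261245
174611035/10252536
6814279631/400110149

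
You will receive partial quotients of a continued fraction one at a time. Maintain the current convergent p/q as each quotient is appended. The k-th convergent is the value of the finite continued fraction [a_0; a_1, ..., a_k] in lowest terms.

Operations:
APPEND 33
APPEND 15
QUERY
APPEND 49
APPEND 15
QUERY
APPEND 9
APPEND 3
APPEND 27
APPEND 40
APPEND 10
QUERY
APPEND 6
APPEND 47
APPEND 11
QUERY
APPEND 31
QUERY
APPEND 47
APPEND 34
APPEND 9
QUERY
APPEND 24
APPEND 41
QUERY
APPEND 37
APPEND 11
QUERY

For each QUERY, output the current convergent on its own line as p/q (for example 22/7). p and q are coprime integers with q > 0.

496/15
365551/11055
113041586139/3418605707
358417672266223/10839273773037
11143468580867003/337000979794144
160999433595943519775/4868947803316173431
159315496382932565942914/4818022143448394729609
65043422511222894291212681/1967044368311142509780910

APPEND 33: p_0 = 33·1 + 0 = 33, q_0 = 33·0 + 1 = 1 → 33/1
APPEND 15: p_1 = 15·33 + 1 = 496, q_1 = 15·1 + 0 = 15 → 496/15
APPEND 49: p_2 = 49·496 + 33 = 24337, q_2 = 49·15 + 1 = 736 → 24337/736
APPEND 15: p_3 = 15·24337 + 496 = 365551, q_3 = 15·736 + 15 = 11055 → 365551/11055
APPEND 9: p_4 = 9·365551 + 24337 = 3314296, q_4 = 9·11055 + 736 = 100231 → 3314296/100231
APPEND 3: p_5 = 3·3314296 + 365551 = 10308439, q_5 = 3·100231 + 11055 = 311748 → 10308439/311748
APPEND 27: p_6 = 27·10308439 + 3314296 = 281642149, q_6 = 27·311748 + 100231 = 8517427 → 281642149/8517427
APPEND 40: p_7 = 40·281642149 + 10308439 = 11275994399, q_7 = 40·8517427 + 311748 = 341008828 → 11275994399/341008828
APPEND 10: p_8 = 10·11275994399 + 281642149 = 113041586139, q_8 = 10·341008828 + 8517427 = 3418605707 → 113041586139/3418605707
APPEND 6: p_9 = 6·113041586139 + 11275994399 = 689525511233, q_9 = 6·3418605707 + 341008828 = 20852643070 → 689525511233/20852643070
APPEND 47: p_10 = 47·689525511233 + 113041586139 = 32520740614090, q_10 = 47·20852643070 + 3418605707 = 983492829997 → 32520740614090/983492829997
APPEND 11: p_11 = 11·32520740614090 + 689525511233 = 358417672266223, q_11 = 11·983492829997 + 20852643070 = 10839273773037 → 358417672266223/10839273773037
APPEND 31: p_12 = 31·358417672266223 + 32520740614090 = 11143468580867003, q_12 = 31·10839273773037 + 983492829997 = 337000979794144 → 11143468580867003/337000979794144
APPEND 47: p_13 = 47·11143468580867003 + 358417672266223 = 524101440973015364, q_13 = 47·337000979794144 + 10839273773037 = 15849885324097805 → 524101440973015364/15849885324097805
APPEND 34: p_14 = 34·524101440973015364 + 11143468580867003 = 17830592461663389379, q_14 = 34·15849885324097805 + 337000979794144 = 539233101999119514 → 17830592461663389379/539233101999119514
APPEND 9: p_15 = 9·17830592461663389379 + 524101440973015364 = 160999433595943519775, q_15 = 9·539233101999119514 + 15849885324097805 = 4868947803316173431 → 160999433595943519775/4868947803316173431
APPEND 24: p_16 = 24·160999433595943519775 + 17830592461663389379 = 3881816998764307863979, q_16 = 24·4868947803316173431 + 539233101999119514 = 117393980381587281858 → 3881816998764307863979/117393980381587281858
APPEND 41: p_17 = 41·3881816998764307863979 + 160999433595943519775 = 159315496382932565942914, q_17 = 41·117393980381587281858 + 4868947803316173431 = 4818022143448394729609 → 159315496382932565942914/4818022143448394729609
APPEND 37: p_18 = 37·159315496382932565942914 + 3881816998764307863979 = 5898555183167269247751797, q_18 = 37·4818022143448394729609 + 117393980381587281858 = 178384213287972192277391 → 5898555183167269247751797/178384213287972192277391
APPEND 11: p_19 = 11·5898555183167269247751797 + 159315496382932565942914 = 65043422511222894291212681, q_19 = 11·178384213287972192277391 + 4818022143448394729609 = 1967044368311142509780910 → 65043422511222894291212681/1967044368311142509780910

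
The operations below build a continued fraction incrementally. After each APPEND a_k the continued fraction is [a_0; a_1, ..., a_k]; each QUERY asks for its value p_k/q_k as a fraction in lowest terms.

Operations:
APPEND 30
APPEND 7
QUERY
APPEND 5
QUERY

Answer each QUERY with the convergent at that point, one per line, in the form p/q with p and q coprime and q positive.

APPEND 30: p_0 = 30·1 + 0 = 30, q_0 = 30·0 + 1 = 1 → 30/1
APPEND 7: p_1 = 7·30 + 1 = 211, q_1 = 7·1 + 0 = 7 → 211/7
APPEND 5: p_2 = 5·211 + 30 = 1085, q_2 = 5·7 + 1 = 36 → 1085/36

211/7
1085/36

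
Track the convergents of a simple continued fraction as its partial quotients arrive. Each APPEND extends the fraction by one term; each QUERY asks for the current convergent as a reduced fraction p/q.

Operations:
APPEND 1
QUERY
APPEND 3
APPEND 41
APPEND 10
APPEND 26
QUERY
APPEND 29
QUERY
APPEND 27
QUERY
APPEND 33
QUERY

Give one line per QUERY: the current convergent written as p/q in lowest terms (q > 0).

1/1
43169/32442
1253555/942061
33889154/25468089
1119595637/841388998

APPEND 1: p_0 = 1·1 + 0 = 1, q_0 = 1·0 + 1 = 1 → 1/1
APPEND 3: p_1 = 3·1 + 1 = 4, q_1 = 3·1 + 0 = 3 → 4/3
APPEND 41: p_2 = 41·4 + 1 = 165, q_2 = 41·3 + 1 = 124 → 165/124
APPEND 10: p_3 = 10·165 + 4 = 1654, q_3 = 10·124 + 3 = 1243 → 1654/1243
APPEND 26: p_4 = 26·1654 + 165 = 43169, q_4 = 26·1243 + 124 = 32442 → 43169/32442
APPEND 29: p_5 = 29·43169 + 1654 = 1253555, q_5 = 29·32442 + 1243 = 942061 → 1253555/942061
APPEND 27: p_6 = 27·1253555 + 43169 = 33889154, q_6 = 27·942061 + 32442 = 25468089 → 33889154/25468089
APPEND 33: p_7 = 33·33889154 + 1253555 = 1119595637, q_7 = 33·25468089 + 942061 = 841388998 → 1119595637/841388998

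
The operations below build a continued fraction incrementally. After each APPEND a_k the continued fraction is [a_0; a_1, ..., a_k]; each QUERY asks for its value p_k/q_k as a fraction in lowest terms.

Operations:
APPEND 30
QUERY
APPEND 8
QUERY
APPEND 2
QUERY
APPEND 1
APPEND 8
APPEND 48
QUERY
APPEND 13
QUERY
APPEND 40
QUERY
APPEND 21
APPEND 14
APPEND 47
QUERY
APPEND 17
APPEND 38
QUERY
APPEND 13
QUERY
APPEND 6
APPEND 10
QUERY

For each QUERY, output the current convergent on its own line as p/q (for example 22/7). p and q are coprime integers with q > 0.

30/1
241/8
512/17
314481/10441
4094789/135950
164106041/5448441
2281474951277/75746642776
1477956100623577/49069227225082
19252262850887351/639189256046653
1189167594910364181/39481236891096653

APPEND 30: p_0 = 30·1 + 0 = 30, q_0 = 30·0 + 1 = 1 → 30/1
APPEND 8: p_1 = 8·30 + 1 = 241, q_1 = 8·1 + 0 = 8 → 241/8
APPEND 2: p_2 = 2·241 + 30 = 512, q_2 = 2·8 + 1 = 17 → 512/17
APPEND 1: p_3 = 1·512 + 241 = 753, q_3 = 1·17 + 8 = 25 → 753/25
APPEND 8: p_4 = 8·753 + 512 = 6536, q_4 = 8·25 + 17 = 217 → 6536/217
APPEND 48: p_5 = 48·6536 + 753 = 314481, q_5 = 48·217 + 25 = 10441 → 314481/10441
APPEND 13: p_6 = 13·314481 + 6536 = 4094789, q_6 = 13·10441 + 217 = 135950 → 4094789/135950
APPEND 40: p_7 = 40·4094789 + 314481 = 164106041, q_7 = 40·135950 + 10441 = 5448441 → 164106041/5448441
APPEND 21: p_8 = 21·164106041 + 4094789 = 3450321650, q_8 = 21·5448441 + 135950 = 114553211 → 3450321650/114553211
APPEND 14: p_9 = 14·3450321650 + 164106041 = 48468609141, q_9 = 14·114553211 + 5448441 = 1609193395 → 48468609141/1609193395
APPEND 47: p_10 = 47·48468609141 + 3450321650 = 2281474951277, q_10 = 47·1609193395 + 114553211 = 75746642776 → 2281474951277/75746642776
APPEND 17: p_11 = 17·2281474951277 + 48468609141 = 38833542780850, q_11 = 17·75746642776 + 1609193395 = 1289302120587 → 38833542780850/1289302120587
APPEND 38: p_12 = 38·38833542780850 + 2281474951277 = 1477956100623577, q_12 = 38·1289302120587 + 75746642776 = 49069227225082 → 1477956100623577/49069227225082
APPEND 13: p_13 = 13·1477956100623577 + 38833542780850 = 19252262850887351, q_13 = 13·49069227225082 + 1289302120587 = 639189256046653 → 19252262850887351/639189256046653
APPEND 6: p_14 = 6·19252262850887351 + 1477956100623577 = 116991533205947683, q_14 = 6·639189256046653 + 49069227225082 = 3884204763505000 → 116991533205947683/3884204763505000
APPEND 10: p_15 = 10·116991533205947683 + 19252262850887351 = 1189167594910364181, q_15 = 10·3884204763505000 + 639189256046653 = 39481236891096653 → 1189167594910364181/39481236891096653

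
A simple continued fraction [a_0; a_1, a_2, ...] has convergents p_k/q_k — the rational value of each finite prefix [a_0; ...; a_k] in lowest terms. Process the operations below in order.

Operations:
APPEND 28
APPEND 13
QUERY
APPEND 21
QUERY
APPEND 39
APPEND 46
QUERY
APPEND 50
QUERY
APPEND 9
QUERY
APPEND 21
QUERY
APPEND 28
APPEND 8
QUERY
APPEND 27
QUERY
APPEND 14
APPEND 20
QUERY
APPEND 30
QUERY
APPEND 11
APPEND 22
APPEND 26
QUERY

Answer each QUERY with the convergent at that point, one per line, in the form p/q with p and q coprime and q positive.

365/13
7693/274
13825725/492428
691586642/24632099
6238105503/222181319
131691802205/4690439798
29680560340149/1057126405102
805068737751266/28673967433417
226817926514908726/8078527376892217
6815838438336119653/242758313977239450
43267408148122343983835/1541046365348907719391

APPEND 28: p_0 = 28·1 + 0 = 28, q_0 = 28·0 + 1 = 1 → 28/1
APPEND 13: p_1 = 13·28 + 1 = 365, q_1 = 13·1 + 0 = 13 → 365/13
APPEND 21: p_2 = 21·365 + 28 = 7693, q_2 = 21·13 + 1 = 274 → 7693/274
APPEND 39: p_3 = 39·7693 + 365 = 300392, q_3 = 39·274 + 13 = 10699 → 300392/10699
APPEND 46: p_4 = 46·300392 + 7693 = 13825725, q_4 = 46·10699 + 274 = 492428 → 13825725/492428
APPEND 50: p_5 = 50·13825725 + 300392 = 691586642, q_5 = 50·492428 + 10699 = 24632099 → 691586642/24632099
APPEND 9: p_6 = 9·691586642 + 13825725 = 6238105503, q_6 = 9·24632099 + 492428 = 222181319 → 6238105503/222181319
APPEND 21: p_7 = 21·6238105503 + 691586642 = 131691802205, q_7 = 21·222181319 + 24632099 = 4690439798 → 131691802205/4690439798
APPEND 28: p_8 = 28·131691802205 + 6238105503 = 3693608567243, q_8 = 28·4690439798 + 222181319 = 131554495663 → 3693608567243/131554495663
APPEND 8: p_9 = 8·3693608567243 + 131691802205 = 29680560340149, q_9 = 8·131554495663 + 4690439798 = 1057126405102 → 29680560340149/1057126405102
APPEND 27: p_10 = 27·29680560340149 + 3693608567243 = 805068737751266, q_10 = 27·1057126405102 + 131554495663 = 28673967433417 → 805068737751266/28673967433417
APPEND 14: p_11 = 14·805068737751266 + 29680560340149 = 11300642888857873, q_11 = 14·28673967433417 + 1057126405102 = 402492670472940 → 11300642888857873/402492670472940
APPEND 20: p_12 = 20·11300642888857873 + 805068737751266 = 226817926514908726, q_12 = 20·402492670472940 + 28673967433417 = 8078527376892217 → 226817926514908726/8078527376892217
APPEND 30: p_13 = 30·226817926514908726 + 11300642888857873 = 6815838438336119653, q_13 = 30·8078527376892217 + 402492670472940 = 242758313977239450 → 6815838438336119653/242758313977239450
APPEND 11: p_14 = 11·6815838438336119653 + 226817926514908726 = 75201040748212224909, q_14 = 11·242758313977239450 + 8078527376892217 = 2678419981126526167 → 75201040748212224909/2678419981126526167
APPEND 22: p_15 = 22·75201040748212224909 + 6815838438336119653 = 1661238734899005067651, q_15 = 22·2678419981126526167 + 242758313977239450 = 59167997898760815124 → 1661238734899005067651/59167997898760815124
APPEND 26: p_16 = 26·1661238734899005067651 + 75201040748212224909 = 43267408148122343983835, q_16 = 26·59167997898760815124 + 2678419981126526167 = 1541046365348907719391 → 43267408148122343983835/1541046365348907719391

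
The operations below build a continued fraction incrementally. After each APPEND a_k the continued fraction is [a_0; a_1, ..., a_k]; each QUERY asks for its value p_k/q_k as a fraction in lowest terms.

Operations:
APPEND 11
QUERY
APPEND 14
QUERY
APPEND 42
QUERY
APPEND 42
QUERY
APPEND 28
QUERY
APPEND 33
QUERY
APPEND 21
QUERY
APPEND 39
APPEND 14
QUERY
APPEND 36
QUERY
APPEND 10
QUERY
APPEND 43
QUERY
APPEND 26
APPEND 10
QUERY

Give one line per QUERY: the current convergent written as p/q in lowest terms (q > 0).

11/1
155/14
6521/589
274037/24752
7679557/693645
253699418/22915037
5335367335/481909422
2921997724097/263925264352
105400251092975/9520126899167
1056924508653847/95465194256022
45553154123208396/4114523479908113
11899942471243929826/1074845280198577713

APPEND 11: p_0 = 11·1 + 0 = 11, q_0 = 11·0 + 1 = 1 → 11/1
APPEND 14: p_1 = 14·11 + 1 = 155, q_1 = 14·1 + 0 = 14 → 155/14
APPEND 42: p_2 = 42·155 + 11 = 6521, q_2 = 42·14 + 1 = 589 → 6521/589
APPEND 42: p_3 = 42·6521 + 155 = 274037, q_3 = 42·589 + 14 = 24752 → 274037/24752
APPEND 28: p_4 = 28·274037 + 6521 = 7679557, q_4 = 28·24752 + 589 = 693645 → 7679557/693645
APPEND 33: p_5 = 33·7679557 + 274037 = 253699418, q_5 = 33·693645 + 24752 = 22915037 → 253699418/22915037
APPEND 21: p_6 = 21·253699418 + 7679557 = 5335367335, q_6 = 21·22915037 + 693645 = 481909422 → 5335367335/481909422
APPEND 39: p_7 = 39·5335367335 + 253699418 = 208333025483, q_7 = 39·481909422 + 22915037 = 18817382495 → 208333025483/18817382495
APPEND 14: p_8 = 14·208333025483 + 5335367335 = 2921997724097, q_8 = 14·18817382495 + 481909422 = 263925264352 → 2921997724097/263925264352
APPEND 36: p_9 = 36·2921997724097 + 208333025483 = 105400251092975, q_9 = 36·263925264352 + 18817382495 = 9520126899167 → 105400251092975/9520126899167
APPEND 10: p_10 = 10·105400251092975 + 2921997724097 = 1056924508653847, q_10 = 10·9520126899167 + 263925264352 = 95465194256022 → 1056924508653847/95465194256022
APPEND 43: p_11 = 43·1056924508653847 + 105400251092975 = 45553154123208396, q_11 = 43·95465194256022 + 9520126899167 = 4114523479908113 → 45553154123208396/4114523479908113
APPEND 26: p_12 = 26·45553154123208396 + 1056924508653847 = 1185438931712072143, q_12 = 26·4114523479908113 + 95465194256022 = 107073075671866960 → 1185438931712072143/107073075671866960
APPEND 10: p_13 = 10·1185438931712072143 + 45553154123208396 = 11899942471243929826, q_13 = 10·107073075671866960 + 4114523479908113 = 1074845280198577713 → 11899942471243929826/1074845280198577713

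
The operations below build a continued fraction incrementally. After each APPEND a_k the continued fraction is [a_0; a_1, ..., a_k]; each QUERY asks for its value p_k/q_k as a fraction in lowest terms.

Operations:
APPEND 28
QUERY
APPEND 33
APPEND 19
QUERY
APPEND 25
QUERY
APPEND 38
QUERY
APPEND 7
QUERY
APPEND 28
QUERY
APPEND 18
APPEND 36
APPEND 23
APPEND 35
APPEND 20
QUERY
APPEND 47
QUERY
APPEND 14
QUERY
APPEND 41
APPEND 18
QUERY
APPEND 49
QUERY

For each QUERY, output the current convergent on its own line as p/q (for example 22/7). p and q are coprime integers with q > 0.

APPEND 28: p_0 = 28·1 + 0 = 28, q_0 = 28·0 + 1 = 1 → 28/1
APPEND 33: p_1 = 33·28 + 1 = 925, q_1 = 33·1 + 0 = 33 → 925/33
APPEND 19: p_2 = 19·925 + 28 = 17603, q_2 = 19·33 + 1 = 628 → 17603/628
APPEND 25: p_3 = 25·17603 + 925 = 441000, q_3 = 25·628 + 33 = 15733 → 441000/15733
APPEND 38: p_4 = 38·441000 + 17603 = 16775603, q_4 = 38·15733 + 628 = 598482 → 16775603/598482
APPEND 7: p_5 = 7·16775603 + 441000 = 117870221, q_5 = 7·598482 + 15733 = 4205107 → 117870221/4205107
APPEND 28: p_6 = 28·117870221 + 16775603 = 3317141791, q_6 = 28·4205107 + 598482 = 118341478 → 3317141791/118341478
APPEND 18: p_7 = 18·3317141791 + 117870221 = 59826422459, q_7 = 18·118341478 + 4205107 = 2134351711 → 59826422459/2134351711
APPEND 36: p_8 = 36·59826422459 + 3317141791 = 2157068350315, q_8 = 36·2134351711 + 118341478 = 76955003074 → 2157068350315/76955003074
APPEND 23: p_9 = 23·2157068350315 + 59826422459 = 49672398479704, q_9 = 23·76955003074 + 2134351711 = 1772099422413 → 49672398479704/1772099422413
APPEND 35: p_10 = 35·49672398479704 + 2157068350315 = 1740691015139955, q_10 = 35·1772099422413 + 76955003074 = 62100434787529 → 1740691015139955/62100434787529
APPEND 20: p_11 = 20·1740691015139955 + 49672398479704 = 34863492701278804, q_11 = 20·62100434787529 + 1772099422413 = 1243780795172993 → 34863492701278804/1243780795172993
APPEND 47: p_12 = 47·34863492701278804 + 1740691015139955 = 1640324847975243743, q_12 = 47·1243780795172993 + 62100434787529 = 58519797807918200 → 1640324847975243743/58519797807918200
APPEND 14: p_13 = 14·1640324847975243743 + 34863492701278804 = 22999411364354691206, q_13 = 14·58519797807918200 + 1243780795172993 = 820520950106027793 → 22999411364354691206/820520950106027793
APPEND 41: p_14 = 41·22999411364354691206 + 1640324847975243743 = 944616190786517583189, q_14 = 41·820520950106027793 + 58519797807918200 = 33699878752155057713 → 944616190786517583189/33699878752155057713
APPEND 18: p_15 = 18·944616190786517583189 + 22999411364354691206 = 17026090845521671188608, q_15 = 18·33699878752155057713 + 820520950106027793 = 607418338488897066627 → 17026090845521671188608/607418338488897066627
APPEND 49: p_16 = 49·17026090845521671188608 + 944616190786517583189 = 835223067621348405824981, q_16 = 49·607418338488897066627 + 33699878752155057713 = 29797198464708111322436 → 835223067621348405824981/29797198464708111322436

28/1
17603/628
441000/15733
16775603/598482
117870221/4205107
3317141791/118341478
34863492701278804/1243780795172993
1640324847975243743/58519797807918200
22999411364354691206/820520950106027793
17026090845521671188608/607418338488897066627
835223067621348405824981/29797198464708111322436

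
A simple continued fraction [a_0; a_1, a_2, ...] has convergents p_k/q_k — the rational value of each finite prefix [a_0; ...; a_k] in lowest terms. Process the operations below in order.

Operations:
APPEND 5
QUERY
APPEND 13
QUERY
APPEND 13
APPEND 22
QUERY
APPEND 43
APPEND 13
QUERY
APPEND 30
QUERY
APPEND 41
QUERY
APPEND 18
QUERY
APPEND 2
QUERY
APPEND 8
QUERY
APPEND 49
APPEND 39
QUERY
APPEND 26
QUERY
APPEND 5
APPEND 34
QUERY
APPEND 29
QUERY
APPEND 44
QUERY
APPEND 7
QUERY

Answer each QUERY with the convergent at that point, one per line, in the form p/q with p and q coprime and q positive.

APPEND 5: p_0 = 5·1 + 0 = 5, q_0 = 5·0 + 1 = 1 → 5/1
APPEND 13: p_1 = 13·5 + 1 = 66, q_1 = 13·1 + 0 = 13 → 66/13
APPEND 13: p_2 = 13·66 + 5 = 863, q_2 = 13·13 + 1 = 170 → 863/170
APPEND 22: p_3 = 22·863 + 66 = 19052, q_3 = 22·170 + 13 = 3753 → 19052/3753
APPEND 43: p_4 = 43·19052 + 863 = 820099, q_4 = 43·3753 + 170 = 161549 → 820099/161549
APPEND 13: p_5 = 13·820099 + 19052 = 10680339, q_5 = 13·161549 + 3753 = 2103890 → 10680339/2103890
APPEND 30: p_6 = 30·10680339 + 820099 = 321230269, q_6 = 30·2103890 + 161549 = 63278249 → 321230269/63278249
APPEND 41: p_7 = 41·321230269 + 10680339 = 13181121368, q_7 = 41·63278249 + 2103890 = 2596512099 → 13181121368/2596512099
APPEND 18: p_8 = 18·13181121368 + 321230269 = 237581414893, q_8 = 18·2596512099 + 63278249 = 46800496031 → 237581414893/46800496031
APPEND 2: p_9 = 2·237581414893 + 13181121368 = 488343951154, q_9 = 2·46800496031 + 2596512099 = 96197504161 → 488343951154/96197504161
APPEND 8: p_10 = 8·488343951154 + 237581414893 = 4144333024125, q_10 = 8·96197504161 + 46800496031 = 816380529319 → 4144333024125/816380529319
APPEND 49: p_11 = 49·4144333024125 + 488343951154 = 203560662133279, q_11 = 49·816380529319 + 96197504161 = 40098843440792 → 203560662133279/40098843440792
APPEND 39: p_12 = 39·203560662133279 + 4144333024125 = 7943010156222006, q_12 = 39·40098843440792 + 816380529319 = 1564671274720207 → 7943010156222006/1564671274720207
APPEND 26: p_13 = 26·7943010156222006 + 203560662133279 = 206721824723905435, q_13 = 26·1564671274720207 + 40098843440792 = 40721551986166174 → 206721824723905435/40721551986166174
APPEND 5: p_14 = 5·206721824723905435 + 7943010156222006 = 1041552133775749181, q_14 = 5·40721551986166174 + 1564671274720207 = 205172431205551077 → 1041552133775749181/205172431205551077
APPEND 34: p_15 = 34·1041552133775749181 + 206721824723905435 = 35619494373099377589, q_15 = 34·205172431205551077 + 40721551986166174 = 7016584212974902792 → 35619494373099377589/7016584212974902792
APPEND 29: p_16 = 29·35619494373099377589 + 1041552133775749181 = 1034006888953657699262, q_16 = 29·7016584212974902792 + 205172431205551077 = 203686114607477732045 → 1034006888953657699262/203686114607477732045
APPEND 44: p_17 = 44·1034006888953657699262 + 35619494373099377589 = 45531922608334038145117, q_17 = 44·203686114607477732045 + 7016584212974902792 = 8969205626941995112772 → 45531922608334038145117/8969205626941995112772
APPEND 7: p_18 = 7·45531922608334038145117 + 1034006888953657699262 = 319757465147291924715081, q_18 = 7·8969205626941995112772 + 203686114607477732045 = 62988125503201443521449 → 319757465147291924715081/62988125503201443521449

5/1
66/13
19052/3753
10680339/2103890
321230269/63278249
13181121368/2596512099
237581414893/46800496031
488343951154/96197504161
4144333024125/816380529319
7943010156222006/1564671274720207
206721824723905435/40721551986166174
35619494373099377589/7016584212974902792
1034006888953657699262/203686114607477732045
45531922608334038145117/8969205626941995112772
319757465147291924715081/62988125503201443521449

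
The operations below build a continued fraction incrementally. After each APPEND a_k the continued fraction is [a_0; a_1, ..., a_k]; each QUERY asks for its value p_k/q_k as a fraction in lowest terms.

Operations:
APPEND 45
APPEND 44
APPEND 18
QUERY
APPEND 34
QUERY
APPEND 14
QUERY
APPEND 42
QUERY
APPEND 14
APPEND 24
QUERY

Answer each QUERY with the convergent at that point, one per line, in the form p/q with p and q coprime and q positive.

APPEND 45: p_0 = 45·1 + 0 = 45, q_0 = 45·0 + 1 = 1 → 45/1
APPEND 44: p_1 = 44·45 + 1 = 1981, q_1 = 44·1 + 0 = 44 → 1981/44
APPEND 18: p_2 = 18·1981 + 45 = 35703, q_2 = 18·44 + 1 = 793 → 35703/793
APPEND 34: p_3 = 34·35703 + 1981 = 1215883, q_3 = 34·793 + 44 = 27006 → 1215883/27006
APPEND 14: p_4 = 14·1215883 + 35703 = 17058065, q_4 = 14·27006 + 793 = 378877 → 17058065/378877
APPEND 42: p_5 = 42·17058065 + 1215883 = 717654613, q_5 = 42·378877 + 27006 = 15939840 → 717654613/15939840
APPEND 14: p_6 = 14·717654613 + 17058065 = 10064222647, q_6 = 14·15939840 + 378877 = 223536637 → 10064222647/223536637
APPEND 24: p_7 = 24·10064222647 + 717654613 = 242258998141, q_7 = 24·223536637 + 15939840 = 5380819128 → 242258998141/5380819128

35703/793
1215883/27006
17058065/378877
717654613/15939840
242258998141/5380819128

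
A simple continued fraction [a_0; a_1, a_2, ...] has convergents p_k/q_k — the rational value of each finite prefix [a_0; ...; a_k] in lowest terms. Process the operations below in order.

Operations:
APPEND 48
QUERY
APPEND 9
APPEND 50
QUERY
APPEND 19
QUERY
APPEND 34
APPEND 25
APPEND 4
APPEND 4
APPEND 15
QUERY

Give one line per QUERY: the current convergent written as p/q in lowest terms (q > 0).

48/1
21698/451
412695/8578
91959439813/1911406910

APPEND 48: p_0 = 48·1 + 0 = 48, q_0 = 48·0 + 1 = 1 → 48/1
APPEND 9: p_1 = 9·48 + 1 = 433, q_1 = 9·1 + 0 = 9 → 433/9
APPEND 50: p_2 = 50·433 + 48 = 21698, q_2 = 50·9 + 1 = 451 → 21698/451
APPEND 19: p_3 = 19·21698 + 433 = 412695, q_3 = 19·451 + 9 = 8578 → 412695/8578
APPEND 34: p_4 = 34·412695 + 21698 = 14053328, q_4 = 34·8578 + 451 = 292103 → 14053328/292103
APPEND 25: p_5 = 25·14053328 + 412695 = 351745895, q_5 = 25·292103 + 8578 = 7311153 → 351745895/7311153
APPEND 4: p_6 = 4·351745895 + 14053328 = 1421036908, q_6 = 4·7311153 + 292103 = 29536715 → 1421036908/29536715
APPEND 4: p_7 = 4·1421036908 + 351745895 = 6035893527, q_7 = 4·29536715 + 7311153 = 125458013 → 6035893527/125458013
APPEND 15: p_8 = 15·6035893527 + 1421036908 = 91959439813, q_8 = 15·125458013 + 29536715 = 1911406910 → 91959439813/1911406910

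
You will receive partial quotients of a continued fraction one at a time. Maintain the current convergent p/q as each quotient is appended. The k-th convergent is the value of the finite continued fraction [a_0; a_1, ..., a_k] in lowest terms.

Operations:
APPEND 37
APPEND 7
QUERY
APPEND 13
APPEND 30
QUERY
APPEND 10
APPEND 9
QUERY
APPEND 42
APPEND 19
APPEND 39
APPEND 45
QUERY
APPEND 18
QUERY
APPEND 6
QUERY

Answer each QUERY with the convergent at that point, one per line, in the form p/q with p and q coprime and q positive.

260/7
102770/2767
9382823/252625
13216695636535/355848952408
238194058772513/6413184400623
1442381048271613/38834955356146

APPEND 37: p_0 = 37·1 + 0 = 37, q_0 = 37·0 + 1 = 1 → 37/1
APPEND 7: p_1 = 7·37 + 1 = 260, q_1 = 7·1 + 0 = 7 → 260/7
APPEND 13: p_2 = 13·260 + 37 = 3417, q_2 = 13·7 + 1 = 92 → 3417/92
APPEND 30: p_3 = 30·3417 + 260 = 102770, q_3 = 30·92 + 7 = 2767 → 102770/2767
APPEND 10: p_4 = 10·102770 + 3417 = 1031117, q_4 = 10·2767 + 92 = 27762 → 1031117/27762
APPEND 9: p_5 = 9·1031117 + 102770 = 9382823, q_5 = 9·27762 + 2767 = 252625 → 9382823/252625
APPEND 42: p_6 = 42·9382823 + 1031117 = 395109683, q_6 = 42·252625 + 27762 = 10638012 → 395109683/10638012
APPEND 19: p_7 = 19·395109683 + 9382823 = 7516466800, q_7 = 19·10638012 + 252625 = 202374853 → 7516466800/202374853
APPEND 39: p_8 = 39·7516466800 + 395109683 = 293537314883, q_8 = 39·202374853 + 10638012 = 7903257279 → 293537314883/7903257279
APPEND 45: p_9 = 45·293537314883 + 7516466800 = 13216695636535, q_9 = 45·7903257279 + 202374853 = 355848952408 → 13216695636535/355848952408
APPEND 18: p_10 = 18·13216695636535 + 293537314883 = 238194058772513, q_10 = 18·355848952408 + 7903257279 = 6413184400623 → 238194058772513/6413184400623
APPEND 6: p_11 = 6·238194058772513 + 13216695636535 = 1442381048271613, q_11 = 6·6413184400623 + 355848952408 = 38834955356146 → 1442381048271613/38834955356146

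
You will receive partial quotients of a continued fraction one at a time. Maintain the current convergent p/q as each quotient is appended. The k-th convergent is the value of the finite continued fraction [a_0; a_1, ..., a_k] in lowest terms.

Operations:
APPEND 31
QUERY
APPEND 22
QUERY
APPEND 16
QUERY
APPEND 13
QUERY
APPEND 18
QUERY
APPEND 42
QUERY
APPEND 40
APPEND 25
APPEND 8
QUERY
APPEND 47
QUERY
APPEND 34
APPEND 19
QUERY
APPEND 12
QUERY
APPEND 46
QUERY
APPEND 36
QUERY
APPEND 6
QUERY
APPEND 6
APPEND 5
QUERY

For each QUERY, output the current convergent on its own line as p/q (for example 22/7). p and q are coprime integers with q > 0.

APPEND 31: p_0 = 31·1 + 0 = 31, q_0 = 31·0 + 1 = 1 → 31/1
APPEND 22: p_1 = 22·31 + 1 = 683, q_1 = 22·1 + 0 = 22 → 683/22
APPEND 16: p_2 = 16·683 + 31 = 10959, q_2 = 16·22 + 1 = 353 → 10959/353
APPEND 13: p_3 = 13·10959 + 683 = 143150, q_3 = 13·353 + 22 = 4611 → 143150/4611
APPEND 18: p_4 = 18·143150 + 10959 = 2587659, q_4 = 18·4611 + 353 = 83351 → 2587659/83351
APPEND 42: p_5 = 42·2587659 + 143150 = 108824828, q_5 = 42·83351 + 4611 = 3505353 → 108824828/3505353
APPEND 40: p_6 = 40·108824828 + 2587659 = 4355580779, q_6 = 40·3505353 + 83351 = 140297471 → 4355580779/140297471
APPEND 25: p_7 = 25·4355580779 + 108824828 = 108998344303, q_7 = 25·140297471 + 3505353 = 3510942128 → 108998344303/3510942128
APPEND 8: p_8 = 8·108998344303 + 4355580779 = 876342335203, q_8 = 8·3510942128 + 140297471 = 28227834495 → 876342335203/28227834495
APPEND 47: p_9 = 47·876342335203 + 108998344303 = 41297088098844, q_9 = 47·28227834495 + 3510942128 = 1330219163393 → 41297088098844/1330219163393
APPEND 34: p_10 = 34·41297088098844 + 876342335203 = 1404977337695899, q_10 = 34·1330219163393 + 28227834495 = 45255679389857 → 1404977337695899/45255679389857
APPEND 19: p_11 = 19·1404977337695899 + 41297088098844 = 26735866504320925, q_11 = 19·45255679389857 + 1330219163393 = 861188127570676 → 26735866504320925/861188127570676
APPEND 12: p_12 = 12·26735866504320925 + 1404977337695899 = 322235375389546999, q_12 = 12·861188127570676 + 45255679389857 = 10379513210237969 → 322235375389546999/10379513210237969
APPEND 46: p_13 = 46·322235375389546999 + 26735866504320925 = 14849563134423482879, q_13 = 46·10379513210237969 + 861188127570676 = 478318795798517250 → 14849563134423482879/478318795798517250
APPEND 36: p_14 = 36·14849563134423482879 + 322235375389546999 = 534906508214634930643, q_14 = 36·478318795798517250 + 10379513210237969 = 17229856161956858969 → 534906508214634930643/17229856161956858969
APPEND 6: p_15 = 6·534906508214634930643 + 14849563134423482879 = 3224288612422233066737, q_15 = 6·17229856161956858969 + 478318795798517250 = 103857455767539671064 → 3224288612422233066737/103857455767539671064
APPEND 6: p_16 = 6·3224288612422233066737 + 534906508214634930643 = 19880638182748033331065, q_16 = 6·103857455767539671064 + 17229856161956858969 = 640374590767194885353 → 19880638182748033331065/640374590767194885353
APPEND 5: p_17 = 5·19880638182748033331065 + 3224288612422233066737 = 102627479526162399722062, q_17 = 5·640374590767194885353 + 103857455767539671064 = 3305730409603514097829 → 102627479526162399722062/3305730409603514097829

31/1
683/22
10959/353
143150/4611
2587659/83351
108824828/3505353
876342335203/28227834495
41297088098844/1330219163393
26735866504320925/861188127570676
322235375389546999/10379513210237969
14849563134423482879/478318795798517250
534906508214634930643/17229856161956858969
3224288612422233066737/103857455767539671064
102627479526162399722062/3305730409603514097829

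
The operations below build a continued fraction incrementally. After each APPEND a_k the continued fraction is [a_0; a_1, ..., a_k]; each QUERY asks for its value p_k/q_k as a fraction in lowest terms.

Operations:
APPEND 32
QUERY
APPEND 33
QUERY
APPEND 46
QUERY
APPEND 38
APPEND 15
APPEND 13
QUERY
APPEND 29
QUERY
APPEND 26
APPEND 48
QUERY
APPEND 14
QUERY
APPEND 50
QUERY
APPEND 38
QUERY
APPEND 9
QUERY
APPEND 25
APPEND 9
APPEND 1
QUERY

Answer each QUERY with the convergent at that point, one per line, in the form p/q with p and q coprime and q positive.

APPEND 32: p_0 = 32·1 + 0 = 32, q_0 = 32·0 + 1 = 1 → 32/1
APPEND 33: p_1 = 33·32 + 1 = 1057, q_1 = 33·1 + 0 = 33 → 1057/33
APPEND 46: p_2 = 46·1057 + 32 = 48654, q_2 = 46·33 + 1 = 1519 → 48654/1519
APPEND 38: p_3 = 38·48654 + 1057 = 1849909, q_3 = 38·1519 + 33 = 57755 → 1849909/57755
APPEND 15: p_4 = 15·1849909 + 48654 = 27797289, q_4 = 15·57755 + 1519 = 867844 → 27797289/867844
APPEND 13: p_5 = 13·27797289 + 1849909 = 363214666, q_5 = 13·867844 + 57755 = 11339727 → 363214666/11339727
APPEND 29: p_6 = 29·363214666 + 27797289 = 10561022603, q_6 = 29·11339727 + 867844 = 329719927 → 10561022603/329719927
APPEND 26: p_7 = 26·10561022603 + 363214666 = 274949802344, q_7 = 26·329719927 + 11339727 = 8584057829 → 274949802344/8584057829
APPEND 48: p_8 = 48·274949802344 + 10561022603 = 13208151535115, q_8 = 48·8584057829 + 329719927 = 412364495719 → 13208151535115/412364495719
APPEND 14: p_9 = 14·13208151535115 + 274949802344 = 185189071293954, q_9 = 14·412364495719 + 8584057829 = 5781686997895 → 185189071293954/5781686997895
APPEND 50: p_10 = 50·185189071293954 + 13208151535115 = 9272661716232815, q_10 = 50·5781686997895 + 412364495719 = 289496714390469 → 9272661716232815/289496714390469
APPEND 38: p_11 = 38·9272661716232815 + 185189071293954 = 352546334288140924, q_11 = 38·289496714390469 + 5781686997895 = 11006656833835717 → 352546334288140924/11006656833835717
APPEND 9: p_12 = 9·352546334288140924 + 9272661716232815 = 3182189670309501131, q_12 = 9·11006656833835717 + 289496714390469 = 99349408218911922 → 3182189670309501131/99349408218911922
APPEND 25: p_13 = 25·3182189670309501131 + 352546334288140924 = 79907288092025669199, q_13 = 25·99349408218911922 + 11006656833835717 = 2494741862306633767 → 79907288092025669199/2494741862306633767
APPEND 9: p_14 = 9·79907288092025669199 + 3182189670309501131 = 722347782498540523922, q_14 = 9·2494741862306633767 + 99349408218911922 = 22552026168978615825 → 722347782498540523922/22552026168978615825
APPEND 1: p_15 = 1·722347782498540523922 + 79907288092025669199 = 802255070590566193121, q_15 = 1·22552026168978615825 + 2494741862306633767 = 25046768031285249592 → 802255070590566193121/25046768031285249592

32/1
1057/33
48654/1519
363214666/11339727
10561022603/329719927
13208151535115/412364495719
185189071293954/5781686997895
9272661716232815/289496714390469
352546334288140924/11006656833835717
3182189670309501131/99349408218911922
802255070590566193121/25046768031285249592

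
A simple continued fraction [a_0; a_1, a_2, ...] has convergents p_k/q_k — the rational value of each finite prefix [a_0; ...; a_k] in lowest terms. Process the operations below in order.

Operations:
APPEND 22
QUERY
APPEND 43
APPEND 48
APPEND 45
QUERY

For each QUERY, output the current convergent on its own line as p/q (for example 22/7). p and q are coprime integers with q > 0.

APPEND 22: p_0 = 22·1 + 0 = 22, q_0 = 22·0 + 1 = 1 → 22/1
APPEND 43: p_1 = 43·22 + 1 = 947, q_1 = 43·1 + 0 = 43 → 947/43
APPEND 48: p_2 = 48·947 + 22 = 45478, q_2 = 48·43 + 1 = 2065 → 45478/2065
APPEND 45: p_3 = 45·45478 + 947 = 2047457, q_3 = 45·2065 + 43 = 92968 → 2047457/92968

22/1
2047457/92968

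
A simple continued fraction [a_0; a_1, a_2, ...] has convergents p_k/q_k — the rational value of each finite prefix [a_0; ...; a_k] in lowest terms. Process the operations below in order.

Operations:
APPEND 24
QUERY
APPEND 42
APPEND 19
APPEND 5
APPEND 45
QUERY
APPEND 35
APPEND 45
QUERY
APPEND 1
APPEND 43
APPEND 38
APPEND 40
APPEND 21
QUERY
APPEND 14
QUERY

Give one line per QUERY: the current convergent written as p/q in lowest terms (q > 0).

24/1
4383475/182464
6912720880/287744929
9943769331037202/413913602157719
139685720793857935/5814477180531333

APPEND 24: p_0 = 24·1 + 0 = 24, q_0 = 24·0 + 1 = 1 → 24/1
APPEND 42: p_1 = 42·24 + 1 = 1009, q_1 = 42·1 + 0 = 42 → 1009/42
APPEND 19: p_2 = 19·1009 + 24 = 19195, q_2 = 19·42 + 1 = 799 → 19195/799
APPEND 5: p_3 = 5·19195 + 1009 = 96984, q_3 = 5·799 + 42 = 4037 → 96984/4037
APPEND 45: p_4 = 45·96984 + 19195 = 4383475, q_4 = 45·4037 + 799 = 182464 → 4383475/182464
APPEND 35: p_5 = 35·4383475 + 96984 = 153518609, q_5 = 35·182464 + 4037 = 6390277 → 153518609/6390277
APPEND 45: p_6 = 45·153518609 + 4383475 = 6912720880, q_6 = 45·6390277 + 182464 = 287744929 → 6912720880/287744929
APPEND 1: p_7 = 1·6912720880 + 153518609 = 7066239489, q_7 = 1·287744929 + 6390277 = 294135206 → 7066239489/294135206
APPEND 43: p_8 = 43·7066239489 + 6912720880 = 310761018907, q_8 = 43·294135206 + 287744929 = 12935558787 → 310761018907/12935558787
APPEND 38: p_9 = 38·310761018907 + 7066239489 = 11815984957955, q_9 = 38·12935558787 + 294135206 = 491845369112 → 11815984957955/491845369112
APPEND 40: p_10 = 40·11815984957955 + 310761018907 = 472950159337107, q_10 = 40·491845369112 + 12935558787 = 19686750323267 → 472950159337107/19686750323267
APPEND 21: p_11 = 21·472950159337107 + 11815984957955 = 9943769331037202, q_11 = 21·19686750323267 + 491845369112 = 413913602157719 → 9943769331037202/413913602157719
APPEND 14: p_12 = 14·9943769331037202 + 472950159337107 = 139685720793857935, q_12 = 14·413913602157719 + 19686750323267 = 5814477180531333 → 139685720793857935/5814477180531333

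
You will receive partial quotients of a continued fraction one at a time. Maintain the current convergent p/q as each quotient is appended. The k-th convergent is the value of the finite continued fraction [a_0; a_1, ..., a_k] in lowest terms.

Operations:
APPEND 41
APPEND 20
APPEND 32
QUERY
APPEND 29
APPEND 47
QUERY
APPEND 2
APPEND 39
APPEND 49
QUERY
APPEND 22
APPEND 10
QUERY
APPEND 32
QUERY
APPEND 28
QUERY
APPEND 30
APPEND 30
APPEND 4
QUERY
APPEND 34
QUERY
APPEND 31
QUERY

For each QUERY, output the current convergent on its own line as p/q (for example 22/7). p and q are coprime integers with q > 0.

26313/641
35929519/875264
140615600063/3425477880
31104729854153/757729327550
998447766758305/24322768866567
27987642199086693/681795257591426
101827903931258797267/2480587021120096691
3487395552717178966621/84954985928239159330
108211090038163806762518/2636085150796534035921

APPEND 41: p_0 = 41·1 + 0 = 41, q_0 = 41·0 + 1 = 1 → 41/1
APPEND 20: p_1 = 20·41 + 1 = 821, q_1 = 20·1 + 0 = 20 → 821/20
APPEND 32: p_2 = 32·821 + 41 = 26313, q_2 = 32·20 + 1 = 641 → 26313/641
APPEND 29: p_3 = 29·26313 + 821 = 763898, q_3 = 29·641 + 20 = 18609 → 763898/18609
APPEND 47: p_4 = 47·763898 + 26313 = 35929519, q_4 = 47·18609 + 641 = 875264 → 35929519/875264
APPEND 2: p_5 = 2·35929519 + 763898 = 72622936, q_5 = 2·875264 + 18609 = 1769137 → 72622936/1769137
APPEND 39: p_6 = 39·72622936 + 35929519 = 2868224023, q_6 = 39·1769137 + 875264 = 69871607 → 2868224023/69871607
APPEND 49: p_7 = 49·2868224023 + 72622936 = 140615600063, q_7 = 49·69871607 + 1769137 = 3425477880 → 140615600063/3425477880
APPEND 22: p_8 = 22·140615600063 + 2868224023 = 3096411425409, q_8 = 22·3425477880 + 69871607 = 75430384967 → 3096411425409/75430384967
APPEND 10: p_9 = 10·3096411425409 + 140615600063 = 31104729854153, q_9 = 10·75430384967 + 3425477880 = 757729327550 → 31104729854153/757729327550
APPEND 32: p_10 = 32·31104729854153 + 3096411425409 = 998447766758305, q_10 = 32·757729327550 + 75430384967 = 24322768866567 → 998447766758305/24322768866567
APPEND 28: p_11 = 28·998447766758305 + 31104729854153 = 27987642199086693, q_11 = 28·24322768866567 + 757729327550 = 681795257591426 → 27987642199086693/681795257591426
APPEND 30: p_12 = 30·27987642199086693 + 998447766758305 = 840627713739359095, q_12 = 30·681795257591426 + 24322768866567 = 20478180496609347 → 840627713739359095/20478180496609347
APPEND 30: p_13 = 30·840627713739359095 + 27987642199086693 = 25246819054379859543, q_13 = 30·20478180496609347 + 681795257591426 = 615027210155871836 → 25246819054379859543/615027210155871836
APPEND 4: p_14 = 4·25246819054379859543 + 840627713739359095 = 101827903931258797267, q_14 = 4·615027210155871836 + 20478180496609347 = 2480587021120096691 → 101827903931258797267/2480587021120096691
APPEND 34: p_15 = 34·101827903931258797267 + 25246819054379859543 = 3487395552717178966621, q_15 = 34·2480587021120096691 + 615027210155871836 = 84954985928239159330 → 3487395552717178966621/84954985928239159330
APPEND 31: p_16 = 31·3487395552717178966621 + 101827903931258797267 = 108211090038163806762518, q_16 = 31·84954985928239159330 + 2480587021120096691 = 2636085150796534035921 → 108211090038163806762518/2636085150796534035921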